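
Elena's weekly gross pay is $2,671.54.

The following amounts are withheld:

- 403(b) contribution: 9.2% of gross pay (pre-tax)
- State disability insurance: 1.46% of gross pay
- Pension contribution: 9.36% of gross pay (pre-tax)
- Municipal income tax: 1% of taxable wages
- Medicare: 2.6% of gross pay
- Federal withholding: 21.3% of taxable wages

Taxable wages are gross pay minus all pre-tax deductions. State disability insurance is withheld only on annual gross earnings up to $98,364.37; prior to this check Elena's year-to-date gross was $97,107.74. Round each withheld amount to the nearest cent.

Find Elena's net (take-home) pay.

Pension contribution: $2,671.54 × 0.0936 = $250.06
403(b) contribution: $2,671.54 × 0.092 = $245.78
Pre-tax total = $250.06 + $245.78 = $495.84
Taxable wages = $2,671.54 − $495.84 = $2,175.70
Federal withholding: $2,175.70 × 0.213 = $463.42
Municipal income tax: $2,175.70 × 0.01 = $21.76
Medicare: $2,671.54 × 0.026 = $69.46
State disability insurance: only $98,364.37 − $97,107.74 = $1,256.63 of this check is subject → $1,256.63 × 0.0146 = $18.35
Total deductions = $250.06 + $245.78 + $463.42 + $21.76 + $69.46 + $18.35 = $1,068.83
Net pay = $2,671.54 − $1,068.83 = $1,602.71

$1,602.71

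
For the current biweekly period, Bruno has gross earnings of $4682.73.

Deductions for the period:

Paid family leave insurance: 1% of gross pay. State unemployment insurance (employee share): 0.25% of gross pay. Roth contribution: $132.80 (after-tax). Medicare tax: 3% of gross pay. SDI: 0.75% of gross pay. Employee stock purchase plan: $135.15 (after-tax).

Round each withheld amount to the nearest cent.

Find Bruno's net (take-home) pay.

Paid family leave insurance: $4682.73 × 0.01 = $46.83
State unemployment insurance (employee share): $4682.73 × 0.0025 = $11.71
SDI: $4682.73 × 0.0075 = $35.12
Medicare tax: $4682.73 × 0.03 = $140.48
Roth contribution: $132.80
Employee stock purchase plan: $135.15
Total deductions = $46.83 + $11.71 + $35.12 + $140.48 + $132.80 + $135.15 = $502.09
Net pay = $4682.73 − $502.09 = $4180.64

$4180.64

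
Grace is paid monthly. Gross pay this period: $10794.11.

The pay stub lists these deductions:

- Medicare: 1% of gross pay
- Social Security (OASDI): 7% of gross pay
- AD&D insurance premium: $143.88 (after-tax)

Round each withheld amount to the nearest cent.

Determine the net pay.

$9786.70

Social Security (OASDI): $10794.11 × 0.07 = $755.59
Medicare: $10794.11 × 0.01 = $107.94
AD&D insurance premium: $143.88
Total deductions = $755.59 + $107.94 + $143.88 = $1007.41
Net pay = $10794.11 − $1007.41 = $9786.70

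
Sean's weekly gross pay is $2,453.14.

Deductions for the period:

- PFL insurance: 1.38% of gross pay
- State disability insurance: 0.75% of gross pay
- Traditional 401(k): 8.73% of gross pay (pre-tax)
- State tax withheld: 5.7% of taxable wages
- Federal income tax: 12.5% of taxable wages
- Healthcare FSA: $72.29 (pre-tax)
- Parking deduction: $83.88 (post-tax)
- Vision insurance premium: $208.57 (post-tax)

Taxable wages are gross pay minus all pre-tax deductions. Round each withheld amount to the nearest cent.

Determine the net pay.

Traditional 401(k): $2,453.14 × 0.0873 = $214.16
Healthcare FSA: $72.29
Pre-tax total = $214.16 + $72.29 = $286.45
Taxable wages = $2,453.14 − $286.45 = $2,166.69
Federal income tax: $2,166.69 × 0.125 = $270.84
State tax withheld: $2,166.69 × 0.057 = $123.50
PFL insurance: $2,453.14 × 0.0138 = $33.85
State disability insurance: $2,453.14 × 0.0075 = $18.40
Vision insurance premium: $208.57
Parking deduction: $83.88
Total deductions = $214.16 + $72.29 + $270.84 + $123.50 + $33.85 + $18.40 + $208.57 + $83.88 = $1,025.49
Net pay = $2,453.14 − $1,025.49 = $1,427.65

$1,427.65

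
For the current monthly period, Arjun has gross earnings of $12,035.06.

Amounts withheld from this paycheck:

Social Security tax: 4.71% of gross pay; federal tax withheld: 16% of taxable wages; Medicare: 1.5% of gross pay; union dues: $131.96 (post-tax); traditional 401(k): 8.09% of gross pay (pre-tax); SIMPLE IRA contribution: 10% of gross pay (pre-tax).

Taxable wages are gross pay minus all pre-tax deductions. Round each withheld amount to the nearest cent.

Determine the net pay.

$7,401.30

SIMPLE IRA contribution: $12,035.06 × 0.1 = $1,203.51
Traditional 401(k): $12,035.06 × 0.0809 = $973.64
Pre-tax total = $1,203.51 + $973.64 = $2,177.15
Taxable wages = $12,035.06 − $2,177.15 = $9,857.91
Federal tax withheld: $9,857.91 × 0.16 = $1,577.27
Social Security tax: $12,035.06 × 0.0471 = $566.85
Medicare: $12,035.06 × 0.015 = $180.53
Union dues: $131.96
Total deductions = $1,203.51 + $973.64 + $1,577.27 + $566.85 + $180.53 + $131.96 = $4,633.76
Net pay = $12,035.06 − $4,633.76 = $7,401.30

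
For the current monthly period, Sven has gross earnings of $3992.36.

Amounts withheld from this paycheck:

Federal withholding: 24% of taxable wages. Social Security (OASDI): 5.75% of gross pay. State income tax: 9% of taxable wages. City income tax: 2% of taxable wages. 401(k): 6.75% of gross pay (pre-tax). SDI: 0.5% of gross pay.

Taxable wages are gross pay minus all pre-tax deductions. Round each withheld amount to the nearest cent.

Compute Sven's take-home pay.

$2170.35

401(k): $3992.36 × 0.0675 = $269.48
Taxable wages = $3992.36 − $269.48 = $3722.88
State income tax: $3722.88 × 0.09 = $335.06
Federal withholding: $3722.88 × 0.24 = $893.49
City income tax: $3722.88 × 0.02 = $74.46
Social Security (OASDI): $3992.36 × 0.0575 = $229.56
SDI: $3992.36 × 0.005 = $19.96
Total deductions = $269.48 + $335.06 + $893.49 + $74.46 + $229.56 + $19.96 = $1822.01
Net pay = $3992.36 − $1822.01 = $2170.35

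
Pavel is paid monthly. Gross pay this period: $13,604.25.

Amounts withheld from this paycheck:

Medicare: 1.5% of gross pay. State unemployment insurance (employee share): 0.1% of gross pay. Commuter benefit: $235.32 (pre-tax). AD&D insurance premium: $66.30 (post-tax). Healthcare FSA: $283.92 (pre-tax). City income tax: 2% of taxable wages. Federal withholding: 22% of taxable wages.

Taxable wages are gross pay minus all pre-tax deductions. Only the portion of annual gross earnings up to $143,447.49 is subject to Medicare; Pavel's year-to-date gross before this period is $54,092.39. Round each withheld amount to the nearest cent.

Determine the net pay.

Commuter benefit: $235.32
Healthcare FSA: $283.92
Pre-tax total = $235.32 + $283.92 = $519.24
Taxable wages = $13,604.25 − $519.24 = $13,085.01
City income tax: $13,085.01 × 0.02 = $261.70
Federal withholding: $13,085.01 × 0.22 = $2,878.70
State unemployment insurance (employee share): $13,604.25 × 0.001 = $13.60
Medicare: cap not yet reached, full $13,604.25 is subject → $13,604.25 × 0.015 = $204.06
AD&D insurance premium: $66.30
Total deductions = $235.32 + $283.92 + $261.70 + $2,878.70 + $13.60 + $204.06 + $66.30 = $3,943.60
Net pay = $13,604.25 − $3,943.60 = $9,660.65

$9,660.65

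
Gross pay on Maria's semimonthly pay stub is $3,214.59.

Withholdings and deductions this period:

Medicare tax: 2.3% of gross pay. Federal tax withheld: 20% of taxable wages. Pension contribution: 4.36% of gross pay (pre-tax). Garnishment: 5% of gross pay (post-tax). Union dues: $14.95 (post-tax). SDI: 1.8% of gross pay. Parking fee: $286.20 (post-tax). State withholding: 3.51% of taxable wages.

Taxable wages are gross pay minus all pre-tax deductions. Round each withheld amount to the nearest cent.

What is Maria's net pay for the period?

$1,757.95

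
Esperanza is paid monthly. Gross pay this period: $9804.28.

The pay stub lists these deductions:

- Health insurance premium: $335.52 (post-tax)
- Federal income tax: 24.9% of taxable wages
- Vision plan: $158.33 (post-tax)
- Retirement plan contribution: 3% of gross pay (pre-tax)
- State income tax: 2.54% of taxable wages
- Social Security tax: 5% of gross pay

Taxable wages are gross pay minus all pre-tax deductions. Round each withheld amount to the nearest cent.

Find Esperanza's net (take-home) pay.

$5916.50

Retirement plan contribution: $9804.28 × 0.03 = $294.13
Taxable wages = $9804.28 − $294.13 = $9510.15
Federal income tax: $9510.15 × 0.249 = $2368.03
State income tax: $9510.15 × 0.0254 = $241.56
Social Security tax: $9804.28 × 0.05 = $490.21
Health insurance premium: $335.52
Vision plan: $158.33
Total deductions = $294.13 + $2368.03 + $241.56 + $490.21 + $335.52 + $158.33 = $3887.78
Net pay = $9804.28 − $3887.78 = $5916.50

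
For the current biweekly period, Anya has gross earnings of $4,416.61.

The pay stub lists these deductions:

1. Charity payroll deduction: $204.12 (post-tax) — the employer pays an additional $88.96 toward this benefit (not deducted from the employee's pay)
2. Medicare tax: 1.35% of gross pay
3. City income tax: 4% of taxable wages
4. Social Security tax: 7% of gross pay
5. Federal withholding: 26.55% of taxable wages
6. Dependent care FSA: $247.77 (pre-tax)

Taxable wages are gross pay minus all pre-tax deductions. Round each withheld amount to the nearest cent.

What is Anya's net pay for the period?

$2,322.36

Dependent care FSA: $247.77
Taxable wages = $4,416.61 − $247.77 = $4,168.84
City income tax: $4,168.84 × 0.04 = $166.75
Federal withholding: $4,168.84 × 0.2655 = $1,106.83
Social Security tax: $4,416.61 × 0.07 = $309.16
Medicare tax: $4,416.61 × 0.0135 = $59.62
Charity payroll deduction: $204.12
(Employer's $88.96 toward charity payroll deduction is not withheld from the employee.)
Total deductions = $247.77 + $166.75 + $1,106.83 + $309.16 + $59.62 + $204.12 = $2,094.25
Net pay = $4,416.61 − $2,094.25 = $2,322.36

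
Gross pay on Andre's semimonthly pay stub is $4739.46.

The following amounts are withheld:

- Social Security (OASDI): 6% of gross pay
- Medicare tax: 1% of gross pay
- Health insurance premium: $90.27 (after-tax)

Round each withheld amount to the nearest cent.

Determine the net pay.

$4317.43

Medicare tax: $4739.46 × 0.01 = $47.39
Social Security (OASDI): $4739.46 × 0.06 = $284.37
Health insurance premium: $90.27
Total deductions = $47.39 + $284.37 + $90.27 = $422.03
Net pay = $4739.46 − $422.03 = $4317.43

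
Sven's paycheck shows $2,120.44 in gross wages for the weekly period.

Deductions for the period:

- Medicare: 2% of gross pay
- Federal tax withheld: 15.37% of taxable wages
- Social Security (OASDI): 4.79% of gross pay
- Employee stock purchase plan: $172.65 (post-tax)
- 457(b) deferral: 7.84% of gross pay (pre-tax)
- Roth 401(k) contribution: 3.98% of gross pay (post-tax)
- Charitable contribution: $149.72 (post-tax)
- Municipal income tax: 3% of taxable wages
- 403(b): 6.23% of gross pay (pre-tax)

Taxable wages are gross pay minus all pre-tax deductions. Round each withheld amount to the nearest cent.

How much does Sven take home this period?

$936.64

457(b) deferral: $2,120.44 × 0.0784 = $166.24
403(b): $2,120.44 × 0.0623 = $132.10
Pre-tax total = $166.24 + $132.10 = $298.34
Taxable wages = $2,120.44 − $298.34 = $1,822.10
Municipal income tax: $1,822.10 × 0.03 = $54.66
Federal tax withheld: $1,822.10 × 0.1537 = $280.06
Medicare: $2,120.44 × 0.02 = $42.41
Social Security (OASDI): $2,120.44 × 0.0479 = $101.57
Charitable contribution: $149.72
Employee stock purchase plan: $172.65
Roth 401(k) contribution: $2,120.44 × 0.0398 = $84.39
Total deductions = $166.24 + $132.10 + $54.66 + $280.06 + $42.41 + $101.57 + $149.72 + $172.65 + $84.39 = $1,183.80
Net pay = $2,120.44 − $1,183.80 = $936.64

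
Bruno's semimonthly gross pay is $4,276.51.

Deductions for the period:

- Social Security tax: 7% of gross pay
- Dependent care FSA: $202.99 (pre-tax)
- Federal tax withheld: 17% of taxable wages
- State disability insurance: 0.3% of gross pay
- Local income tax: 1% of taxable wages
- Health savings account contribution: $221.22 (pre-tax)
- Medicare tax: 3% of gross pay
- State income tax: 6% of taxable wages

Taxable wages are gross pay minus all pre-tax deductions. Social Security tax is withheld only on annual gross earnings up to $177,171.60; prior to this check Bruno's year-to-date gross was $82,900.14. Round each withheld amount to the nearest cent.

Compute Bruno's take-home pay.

$2,487.26

Health savings account contribution: $221.22
Dependent care FSA: $202.99
Pre-tax total = $221.22 + $202.99 = $424.21
Taxable wages = $4,276.51 − $424.21 = $3,852.30
Federal tax withheld: $3,852.30 × 0.17 = $654.89
Local income tax: $3,852.30 × 0.01 = $38.52
State income tax: $3,852.30 × 0.06 = $231.14
Social Security tax: cap not yet reached, full $4,276.51 is subject → $4,276.51 × 0.07 = $299.36
State disability insurance: $4,276.51 × 0.003 = $12.83
Medicare tax: $4,276.51 × 0.03 = $128.30
Total deductions = $221.22 + $202.99 + $654.89 + $38.52 + $231.14 + $299.36 + $12.83 + $128.30 = $1,789.25
Net pay = $4,276.51 − $1,789.25 = $2,487.26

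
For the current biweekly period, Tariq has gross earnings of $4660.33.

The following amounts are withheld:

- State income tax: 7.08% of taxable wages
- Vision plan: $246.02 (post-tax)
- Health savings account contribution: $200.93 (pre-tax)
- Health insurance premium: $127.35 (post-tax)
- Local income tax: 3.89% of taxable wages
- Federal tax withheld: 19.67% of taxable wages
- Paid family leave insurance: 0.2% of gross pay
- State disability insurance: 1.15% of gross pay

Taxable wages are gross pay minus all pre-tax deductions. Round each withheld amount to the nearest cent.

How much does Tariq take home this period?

$2656.76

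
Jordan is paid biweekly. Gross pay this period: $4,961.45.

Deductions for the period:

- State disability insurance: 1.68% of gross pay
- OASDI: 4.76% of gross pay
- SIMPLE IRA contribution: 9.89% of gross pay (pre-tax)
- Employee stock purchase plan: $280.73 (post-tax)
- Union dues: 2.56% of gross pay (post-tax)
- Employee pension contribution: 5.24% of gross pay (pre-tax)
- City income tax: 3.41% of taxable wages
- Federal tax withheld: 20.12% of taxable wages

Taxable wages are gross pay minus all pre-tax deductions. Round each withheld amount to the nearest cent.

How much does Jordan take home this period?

$2,492.72

Employee pension contribution: $4,961.45 × 0.0524 = $259.98
SIMPLE IRA contribution: $4,961.45 × 0.0989 = $490.69
Pre-tax total = $259.98 + $490.69 = $750.67
Taxable wages = $4,961.45 − $750.67 = $4,210.78
Federal tax withheld: $4,210.78 × 0.2012 = $847.21
City income tax: $4,210.78 × 0.0341 = $143.59
State disability insurance: $4,961.45 × 0.0168 = $83.35
OASDI: $4,961.45 × 0.0476 = $236.17
Employee stock purchase plan: $280.73
Union dues: $4,961.45 × 0.0256 = $127.01
Total deductions = $259.98 + $490.69 + $847.21 + $143.59 + $83.35 + $236.17 + $280.73 + $127.01 = $2,468.73
Net pay = $4,961.45 − $2,468.73 = $2,492.72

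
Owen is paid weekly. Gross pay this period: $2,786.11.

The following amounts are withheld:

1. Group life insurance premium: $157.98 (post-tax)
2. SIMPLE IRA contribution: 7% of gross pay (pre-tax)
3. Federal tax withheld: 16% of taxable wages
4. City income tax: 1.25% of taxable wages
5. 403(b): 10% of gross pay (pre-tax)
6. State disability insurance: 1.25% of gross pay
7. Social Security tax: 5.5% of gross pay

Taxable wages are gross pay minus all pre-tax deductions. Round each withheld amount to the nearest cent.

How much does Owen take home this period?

$1,567.51

SIMPLE IRA contribution: $2,786.11 × 0.07 = $195.03
403(b): $2,786.11 × 0.1 = $278.61
Pre-tax total = $195.03 + $278.61 = $473.64
Taxable wages = $2,786.11 − $473.64 = $2,312.47
City income tax: $2,312.47 × 0.0125 = $28.91
Federal tax withheld: $2,312.47 × 0.16 = $370.00
State disability insurance: $2,786.11 × 0.0125 = $34.83
Social Security tax: $2,786.11 × 0.055 = $153.24
Group life insurance premium: $157.98
Total deductions = $195.03 + $278.61 + $28.91 + $370.00 + $34.83 + $153.24 + $157.98 = $1,218.60
Net pay = $2,786.11 − $1,218.60 = $1,567.51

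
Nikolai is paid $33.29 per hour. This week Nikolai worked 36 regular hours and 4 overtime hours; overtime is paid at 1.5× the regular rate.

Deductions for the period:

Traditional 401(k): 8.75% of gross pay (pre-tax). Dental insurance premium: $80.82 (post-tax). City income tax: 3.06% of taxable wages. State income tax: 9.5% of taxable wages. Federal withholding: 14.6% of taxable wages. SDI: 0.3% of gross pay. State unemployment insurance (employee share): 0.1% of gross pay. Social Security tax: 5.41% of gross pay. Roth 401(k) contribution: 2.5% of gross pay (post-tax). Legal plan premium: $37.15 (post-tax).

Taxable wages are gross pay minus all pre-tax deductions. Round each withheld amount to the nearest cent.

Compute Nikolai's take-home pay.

$695.18

Regular pay: 36 × $33.29 = $1,198.44
Overtime pay: 4 × $33.29 × 1.5 = $199.74
Gross pay = $1,198.44 + $199.74 = $1,398.18
Traditional 401(k): $1,398.18 × 0.0875 = $122.34
Taxable wages = $1,398.18 − $122.34 = $1,275.84
State income tax: $1,275.84 × 0.095 = $121.20
City income tax: $1,275.84 × 0.0306 = $39.04
Federal withholding: $1,275.84 × 0.146 = $186.27
Social Security tax: $1,398.18 × 0.0541 = $75.64
State unemployment insurance (employee share): $1,398.18 × 0.001 = $1.40
SDI: $1,398.18 × 0.003 = $4.19
Roth 401(k) contribution: $1,398.18 × 0.025 = $34.95
Legal plan premium: $37.15
Dental insurance premium: $80.82
Total deductions = $122.34 + $121.20 + $39.04 + $186.27 + $75.64 + $1.40 + $4.19 + $34.95 + $37.15 + $80.82 = $703.00
Net pay = $1,398.18 − $703.00 = $695.18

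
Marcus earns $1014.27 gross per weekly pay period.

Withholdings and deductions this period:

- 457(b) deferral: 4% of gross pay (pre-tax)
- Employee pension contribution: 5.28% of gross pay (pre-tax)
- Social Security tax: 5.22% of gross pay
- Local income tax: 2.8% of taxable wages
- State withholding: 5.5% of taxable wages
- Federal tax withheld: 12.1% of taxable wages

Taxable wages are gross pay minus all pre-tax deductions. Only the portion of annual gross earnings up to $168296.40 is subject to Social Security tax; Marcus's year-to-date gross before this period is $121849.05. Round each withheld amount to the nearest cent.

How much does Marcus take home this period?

$679.50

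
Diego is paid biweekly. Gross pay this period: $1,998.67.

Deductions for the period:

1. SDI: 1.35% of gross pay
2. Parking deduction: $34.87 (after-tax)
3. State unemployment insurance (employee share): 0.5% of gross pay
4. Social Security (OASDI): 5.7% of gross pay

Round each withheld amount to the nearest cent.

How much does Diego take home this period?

State unemployment insurance (employee share): $1,998.67 × 0.005 = $9.99
Social Security (OASDI): $1,998.67 × 0.057 = $113.92
SDI: $1,998.67 × 0.0135 = $26.98
Parking deduction: $34.87
Total deductions = $9.99 + $113.92 + $26.98 + $34.87 = $185.76
Net pay = $1,998.67 − $185.76 = $1,812.91

$1,812.91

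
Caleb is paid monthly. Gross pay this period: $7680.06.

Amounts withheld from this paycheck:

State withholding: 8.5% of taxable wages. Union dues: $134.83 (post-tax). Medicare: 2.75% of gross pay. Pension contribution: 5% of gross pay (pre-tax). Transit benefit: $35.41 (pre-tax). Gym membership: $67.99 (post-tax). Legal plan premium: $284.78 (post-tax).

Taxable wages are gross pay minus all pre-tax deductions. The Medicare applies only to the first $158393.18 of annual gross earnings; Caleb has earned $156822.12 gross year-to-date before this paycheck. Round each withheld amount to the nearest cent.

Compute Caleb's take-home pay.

Pension contribution: $7680.06 × 0.05 = $384.00
Transit benefit: $35.41
Pre-tax total = $384.00 + $35.41 = $419.41
Taxable wages = $7680.06 − $419.41 = $7260.65
State withholding: $7260.65 × 0.085 = $617.16
Medicare: only $158393.18 − $156822.12 = $1571.06 of this check is subject → $1571.06 × 0.0275 = $43.20
Gym membership: $67.99
Legal plan premium: $284.78
Union dues: $134.83
Total deductions = $384.00 + $35.41 + $617.16 + $43.20 + $67.99 + $284.78 + $134.83 = $1567.37
Net pay = $7680.06 − $1567.37 = $6112.69

$6112.69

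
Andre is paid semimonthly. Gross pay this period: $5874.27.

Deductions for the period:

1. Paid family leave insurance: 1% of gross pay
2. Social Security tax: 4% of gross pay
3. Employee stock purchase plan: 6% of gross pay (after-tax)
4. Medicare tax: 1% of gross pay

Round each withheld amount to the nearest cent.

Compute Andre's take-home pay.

$5169.36

Medicare tax: $5874.27 × 0.01 = $58.74
Paid family leave insurance: $5874.27 × 0.01 = $58.74
Social Security tax: $5874.27 × 0.04 = $234.97
Employee stock purchase plan: $5874.27 × 0.06 = $352.46
Total deductions = $58.74 + $58.74 + $234.97 + $352.46 = $704.91
Net pay = $5874.27 − $704.91 = $5169.36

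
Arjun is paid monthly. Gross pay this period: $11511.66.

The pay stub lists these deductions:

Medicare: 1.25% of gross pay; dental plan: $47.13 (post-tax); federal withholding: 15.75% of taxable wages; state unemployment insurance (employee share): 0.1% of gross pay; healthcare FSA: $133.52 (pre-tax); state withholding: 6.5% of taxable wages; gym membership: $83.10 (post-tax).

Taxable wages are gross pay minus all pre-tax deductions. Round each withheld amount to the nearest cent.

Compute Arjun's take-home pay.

$8560.86

Healthcare FSA: $133.52
Taxable wages = $11511.66 − $133.52 = $11378.14
State withholding: $11378.14 × 0.065 = $739.58
Federal withholding: $11378.14 × 0.1575 = $1792.06
State unemployment insurance (employee share): $11511.66 × 0.001 = $11.51
Medicare: $11511.66 × 0.0125 = $143.90
Gym membership: $83.10
Dental plan: $47.13
Total deductions = $133.52 + $739.58 + $1792.06 + $11.51 + $143.90 + $83.10 + $47.13 = $2950.80
Net pay = $11511.66 − $2950.80 = $8560.86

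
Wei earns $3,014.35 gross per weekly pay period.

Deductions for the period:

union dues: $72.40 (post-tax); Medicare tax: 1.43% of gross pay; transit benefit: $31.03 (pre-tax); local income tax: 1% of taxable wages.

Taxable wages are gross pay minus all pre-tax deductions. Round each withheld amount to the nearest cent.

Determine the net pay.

Transit benefit: $31.03
Taxable wages = $3,014.35 − $31.03 = $2,983.32
Local income tax: $2,983.32 × 0.01 = $29.83
Medicare tax: $3,014.35 × 0.0143 = $43.11
Union dues: $72.40
Total deductions = $31.03 + $29.83 + $43.11 + $72.40 = $176.37
Net pay = $3,014.35 − $176.37 = $2,837.98

$2,837.98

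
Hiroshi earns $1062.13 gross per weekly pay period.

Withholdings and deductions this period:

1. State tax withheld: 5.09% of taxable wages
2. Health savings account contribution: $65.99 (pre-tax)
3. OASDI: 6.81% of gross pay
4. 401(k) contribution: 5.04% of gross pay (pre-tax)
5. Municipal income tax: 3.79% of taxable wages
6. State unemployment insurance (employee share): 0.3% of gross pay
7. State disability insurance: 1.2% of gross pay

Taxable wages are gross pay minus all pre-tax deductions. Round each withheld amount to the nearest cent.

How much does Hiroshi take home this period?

$770.64

Health savings account contribution: $65.99
401(k) contribution: $1062.13 × 0.0504 = $53.53
Pre-tax total = $65.99 + $53.53 = $119.52
Taxable wages = $1062.13 − $119.52 = $942.61
State tax withheld: $942.61 × 0.0509 = $47.98
Municipal income tax: $942.61 × 0.0379 = $35.72
State unemployment insurance (employee share): $1062.13 × 0.003 = $3.19
OASDI: $1062.13 × 0.0681 = $72.33
State disability insurance: $1062.13 × 0.012 = $12.75
Total deductions = $65.99 + $53.53 + $47.98 + $35.72 + $3.19 + $72.33 + $12.75 = $291.49
Net pay = $1062.13 − $291.49 = $770.64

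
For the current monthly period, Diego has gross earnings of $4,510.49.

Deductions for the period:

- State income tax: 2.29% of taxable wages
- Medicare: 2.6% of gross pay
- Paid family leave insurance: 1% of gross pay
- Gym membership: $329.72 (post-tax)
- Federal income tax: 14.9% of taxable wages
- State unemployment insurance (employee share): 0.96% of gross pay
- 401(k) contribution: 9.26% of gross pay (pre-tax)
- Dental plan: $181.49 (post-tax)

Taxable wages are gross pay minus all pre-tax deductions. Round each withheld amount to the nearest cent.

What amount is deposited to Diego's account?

401(k) contribution: $4,510.49 × 0.0926 = $417.67
Taxable wages = $4,510.49 − $417.67 = $4,092.82
State income tax: $4,092.82 × 0.0229 = $93.73
Federal income tax: $4,092.82 × 0.149 = $609.83
Paid family leave insurance: $4,510.49 × 0.01 = $45.10
State unemployment insurance (employee share): $4,510.49 × 0.0096 = $43.30
Medicare: $4,510.49 × 0.026 = $117.27
Dental plan: $181.49
Gym membership: $329.72
Total deductions = $417.67 + $93.73 + $609.83 + $45.10 + $43.30 + $117.27 + $181.49 + $329.72 = $1,838.11
Net pay = $4,510.49 − $1,838.11 = $2,672.38

$2,672.38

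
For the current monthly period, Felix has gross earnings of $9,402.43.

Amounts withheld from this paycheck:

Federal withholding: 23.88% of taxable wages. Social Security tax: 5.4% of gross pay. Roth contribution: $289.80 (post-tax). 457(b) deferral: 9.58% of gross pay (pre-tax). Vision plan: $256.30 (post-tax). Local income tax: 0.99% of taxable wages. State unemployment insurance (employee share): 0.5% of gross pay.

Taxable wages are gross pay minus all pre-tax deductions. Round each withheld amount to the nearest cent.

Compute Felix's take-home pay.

457(b) deferral: $9,402.43 × 0.0958 = $900.75
Taxable wages = $9,402.43 − $900.75 = $8,501.68
Federal withholding: $8,501.68 × 0.2388 = $2,030.20
Local income tax: $8,501.68 × 0.0099 = $84.17
State unemployment insurance (employee share): $9,402.43 × 0.005 = $47.01
Social Security tax: $9,402.43 × 0.054 = $507.73
Vision plan: $256.30
Roth contribution: $289.80
Total deductions = $900.75 + $2,030.20 + $84.17 + $47.01 + $507.73 + $256.30 + $289.80 = $4,115.96
Net pay = $9,402.43 − $4,115.96 = $5,286.47

$5,286.47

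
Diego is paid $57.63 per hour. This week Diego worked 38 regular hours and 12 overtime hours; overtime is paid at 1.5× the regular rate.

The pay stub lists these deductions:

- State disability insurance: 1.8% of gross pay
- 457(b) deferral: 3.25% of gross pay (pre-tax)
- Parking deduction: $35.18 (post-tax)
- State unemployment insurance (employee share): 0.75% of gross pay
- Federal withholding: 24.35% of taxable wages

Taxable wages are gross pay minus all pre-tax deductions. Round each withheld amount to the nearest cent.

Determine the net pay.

Regular pay: 38 × $57.63 = $2,189.94
Overtime pay: 12 × $57.63 × 1.5 = $1,037.34
Gross pay = $2,189.94 + $1,037.34 = $3,227.28
457(b) deferral: $3,227.28 × 0.0325 = $104.89
Taxable wages = $3,227.28 − $104.89 = $3,122.39
Federal withholding: $3,122.39 × 0.2435 = $760.30
State disability insurance: $3,227.28 × 0.018 = $58.09
State unemployment insurance (employee share): $3,227.28 × 0.0075 = $24.20
Parking deduction: $35.18
Total deductions = $104.89 + $760.30 + $58.09 + $24.20 + $35.18 = $982.66
Net pay = $3,227.28 − $982.66 = $2,244.62

$2,244.62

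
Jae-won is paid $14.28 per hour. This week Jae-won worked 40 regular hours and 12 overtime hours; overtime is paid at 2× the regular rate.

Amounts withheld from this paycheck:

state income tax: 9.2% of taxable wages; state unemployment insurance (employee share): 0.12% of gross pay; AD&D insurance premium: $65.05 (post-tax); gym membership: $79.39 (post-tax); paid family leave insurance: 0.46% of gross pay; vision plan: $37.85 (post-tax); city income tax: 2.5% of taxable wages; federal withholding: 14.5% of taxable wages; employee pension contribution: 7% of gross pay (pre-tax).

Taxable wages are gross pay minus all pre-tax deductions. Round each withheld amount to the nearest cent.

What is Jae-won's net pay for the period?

Regular pay: 40 × $14.28 = $571.20
Overtime pay: 12 × $14.28 × 2 = $342.72
Gross pay = $571.20 + $342.72 = $913.92
Employee pension contribution: $913.92 × 0.07 = $63.97
Taxable wages = $913.92 − $63.97 = $849.95
Federal withholding: $849.95 × 0.145 = $123.24
City income tax: $849.95 × 0.025 = $21.25
State income tax: $849.95 × 0.092 = $78.20
Paid family leave insurance: $913.92 × 0.0046 = $4.20
State unemployment insurance (employee share): $913.92 × 0.0012 = $1.10
Gym membership: $79.39
AD&D insurance premium: $65.05
Vision plan: $37.85
Total deductions = $63.97 + $123.24 + $21.25 + $78.20 + $4.20 + $1.10 + $79.39 + $65.05 + $37.85 = $474.25
Net pay = $913.92 − $474.25 = $439.67

$439.67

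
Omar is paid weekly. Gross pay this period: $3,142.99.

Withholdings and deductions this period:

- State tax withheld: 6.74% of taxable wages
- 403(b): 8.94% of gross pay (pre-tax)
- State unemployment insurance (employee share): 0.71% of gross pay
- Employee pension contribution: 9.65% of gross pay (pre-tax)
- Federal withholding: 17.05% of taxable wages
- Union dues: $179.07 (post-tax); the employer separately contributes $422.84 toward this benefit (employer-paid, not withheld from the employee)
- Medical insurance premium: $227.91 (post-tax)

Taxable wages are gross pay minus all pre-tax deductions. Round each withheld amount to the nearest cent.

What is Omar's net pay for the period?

403(b): $3,142.99 × 0.0894 = $280.98
Employee pension contribution: $3,142.99 × 0.0965 = $303.30
Pre-tax total = $280.98 + $303.30 = $584.28
Taxable wages = $3,142.99 − $584.28 = $2,558.71
State tax withheld: $2,558.71 × 0.0674 = $172.46
Federal withholding: $2,558.71 × 0.1705 = $436.26
State unemployment insurance (employee share): $3,142.99 × 0.0071 = $22.32
Union dues: $179.07
Medical insurance premium: $227.91
(Employer's $422.84 toward union dues is not withheld from the employee.)
Total deductions = $280.98 + $303.30 + $172.46 + $436.26 + $22.32 + $179.07 + $227.91 = $1,622.30
Net pay = $3,142.99 − $1,622.30 = $1,520.69

$1,520.69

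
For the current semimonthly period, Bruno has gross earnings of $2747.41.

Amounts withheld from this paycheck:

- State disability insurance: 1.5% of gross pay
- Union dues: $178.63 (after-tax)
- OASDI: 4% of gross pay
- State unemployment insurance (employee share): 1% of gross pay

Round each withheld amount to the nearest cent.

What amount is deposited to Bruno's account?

OASDI: $2747.41 × 0.04 = $109.90
State disability insurance: $2747.41 × 0.015 = $41.21
State unemployment insurance (employee share): $2747.41 × 0.01 = $27.47
Union dues: $178.63
Total deductions = $109.90 + $41.21 + $27.47 + $178.63 = $357.21
Net pay = $2747.41 − $357.21 = $2390.20

$2390.20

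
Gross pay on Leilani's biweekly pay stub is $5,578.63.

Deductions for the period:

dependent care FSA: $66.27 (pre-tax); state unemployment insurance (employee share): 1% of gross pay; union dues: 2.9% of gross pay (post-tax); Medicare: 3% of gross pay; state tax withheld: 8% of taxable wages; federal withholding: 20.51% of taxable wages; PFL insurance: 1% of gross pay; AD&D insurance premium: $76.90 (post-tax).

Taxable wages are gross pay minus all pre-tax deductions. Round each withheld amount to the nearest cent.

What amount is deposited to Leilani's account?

$3,423.16

Dependent care FSA: $66.27
Taxable wages = $5,578.63 − $66.27 = $5,512.36
State tax withheld: $5,512.36 × 0.08 = $440.99
Federal withholding: $5,512.36 × 0.2051 = $1,130.59
Medicare: $5,578.63 × 0.03 = $167.36
State unemployment insurance (employee share): $5,578.63 × 0.01 = $55.79
PFL insurance: $5,578.63 × 0.01 = $55.79
AD&D insurance premium: $76.90
Union dues: $5,578.63 × 0.029 = $161.78
Total deductions = $66.27 + $440.99 + $1,130.59 + $167.36 + $55.79 + $55.79 + $76.90 + $161.78 = $2,155.47
Net pay = $5,578.63 − $2,155.47 = $3,423.16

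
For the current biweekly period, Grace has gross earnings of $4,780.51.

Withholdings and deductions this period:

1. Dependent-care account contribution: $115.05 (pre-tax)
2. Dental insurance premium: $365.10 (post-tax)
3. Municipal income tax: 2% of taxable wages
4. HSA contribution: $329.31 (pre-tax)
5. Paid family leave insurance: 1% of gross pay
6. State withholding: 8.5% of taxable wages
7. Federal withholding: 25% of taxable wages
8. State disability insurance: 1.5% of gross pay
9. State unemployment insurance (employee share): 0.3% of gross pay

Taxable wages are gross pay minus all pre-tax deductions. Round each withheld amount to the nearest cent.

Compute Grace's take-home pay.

Dependent-care account contribution: $115.05
HSA contribution: $329.31
Pre-tax total = $115.05 + $329.31 = $444.36
Taxable wages = $4,780.51 − $444.36 = $4,336.15
State withholding: $4,336.15 × 0.085 = $368.57
Federal withholding: $4,336.15 × 0.25 = $1,084.04
Municipal income tax: $4,336.15 × 0.02 = $86.72
State unemployment insurance (employee share): $4,780.51 × 0.003 = $14.34
Paid family leave insurance: $4,780.51 × 0.01 = $47.81
State disability insurance: $4,780.51 × 0.015 = $71.71
Dental insurance premium: $365.10
Total deductions = $115.05 + $329.31 + $368.57 + $1,084.04 + $86.72 + $14.34 + $47.81 + $71.71 + $365.10 = $2,482.65
Net pay = $4,780.51 − $2,482.65 = $2,297.86

$2,297.86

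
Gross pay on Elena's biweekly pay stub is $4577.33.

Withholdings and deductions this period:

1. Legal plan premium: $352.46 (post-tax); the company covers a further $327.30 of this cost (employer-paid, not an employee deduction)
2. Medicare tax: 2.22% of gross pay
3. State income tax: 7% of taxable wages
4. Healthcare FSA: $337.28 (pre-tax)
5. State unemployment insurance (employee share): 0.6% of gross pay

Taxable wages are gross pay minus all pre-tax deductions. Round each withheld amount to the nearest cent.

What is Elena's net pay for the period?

Healthcare FSA: $337.28
Taxable wages = $4577.33 − $337.28 = $4240.05
State income tax: $4240.05 × 0.07 = $296.80
Medicare tax: $4577.33 × 0.0222 = $101.62
State unemployment insurance (employee share): $4577.33 × 0.006 = $27.46
Legal plan premium: $352.46
(Employer's $327.30 toward legal plan premium is not withheld from the employee.)
Total deductions = $337.28 + $296.80 + $101.62 + $27.46 + $352.46 = $1115.62
Net pay = $4577.33 − $1115.62 = $3461.71

$3461.71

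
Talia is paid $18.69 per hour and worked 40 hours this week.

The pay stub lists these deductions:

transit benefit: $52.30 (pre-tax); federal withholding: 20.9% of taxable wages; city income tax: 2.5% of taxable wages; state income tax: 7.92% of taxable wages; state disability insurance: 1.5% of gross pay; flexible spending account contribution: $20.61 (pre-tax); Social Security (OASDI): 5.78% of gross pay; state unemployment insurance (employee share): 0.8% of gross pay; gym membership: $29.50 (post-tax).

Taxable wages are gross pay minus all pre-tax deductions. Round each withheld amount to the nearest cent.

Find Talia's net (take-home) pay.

$373.47

Gross pay: 40 × $18.69 = $747.60
Transit benefit: $52.30
Flexible spending account contribution: $20.61
Pre-tax total = $52.30 + $20.61 = $72.91
Taxable wages = $747.60 − $72.91 = $674.69
Federal withholding: $674.69 × 0.209 = $141.01
City income tax: $674.69 × 0.025 = $16.87
State income tax: $674.69 × 0.0792 = $53.44
Social Security (OASDI): $747.60 × 0.0578 = $43.21
State unemployment insurance (employee share): $747.60 × 0.008 = $5.98
State disability insurance: $747.60 × 0.015 = $11.21
Gym membership: $29.50
Total deductions = $52.30 + $20.61 + $141.01 + $16.87 + $53.44 + $43.21 + $5.98 + $11.21 + $29.50 = $374.13
Net pay = $747.60 − $374.13 = $373.47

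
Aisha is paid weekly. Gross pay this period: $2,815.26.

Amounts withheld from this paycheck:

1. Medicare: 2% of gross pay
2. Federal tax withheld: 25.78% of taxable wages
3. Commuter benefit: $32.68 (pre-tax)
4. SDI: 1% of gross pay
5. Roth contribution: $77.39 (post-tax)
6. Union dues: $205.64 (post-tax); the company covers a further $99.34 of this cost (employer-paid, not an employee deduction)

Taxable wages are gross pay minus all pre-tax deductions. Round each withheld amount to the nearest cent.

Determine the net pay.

$1,697.74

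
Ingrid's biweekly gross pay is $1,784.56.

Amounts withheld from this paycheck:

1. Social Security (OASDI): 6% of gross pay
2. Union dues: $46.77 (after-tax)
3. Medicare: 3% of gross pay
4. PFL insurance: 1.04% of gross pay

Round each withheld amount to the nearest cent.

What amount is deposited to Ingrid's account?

Social Security (OASDI): $1,784.56 × 0.06 = $107.07
Medicare: $1,784.56 × 0.03 = $53.54
PFL insurance: $1,784.56 × 0.0104 = $18.56
Union dues: $46.77
Total deductions = $107.07 + $53.54 + $18.56 + $46.77 = $225.94
Net pay = $1,784.56 − $225.94 = $1,558.62

$1,558.62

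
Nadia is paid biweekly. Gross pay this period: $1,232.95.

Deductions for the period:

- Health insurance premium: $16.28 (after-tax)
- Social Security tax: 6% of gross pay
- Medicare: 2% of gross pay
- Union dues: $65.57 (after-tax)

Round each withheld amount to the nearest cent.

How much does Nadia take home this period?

Social Security tax: $1,232.95 × 0.06 = $73.98
Medicare: $1,232.95 × 0.02 = $24.66
Union dues: $65.57
Health insurance premium: $16.28
Total deductions = $73.98 + $24.66 + $65.57 + $16.28 = $180.49
Net pay = $1,232.95 − $180.49 = $1,052.46

$1,052.46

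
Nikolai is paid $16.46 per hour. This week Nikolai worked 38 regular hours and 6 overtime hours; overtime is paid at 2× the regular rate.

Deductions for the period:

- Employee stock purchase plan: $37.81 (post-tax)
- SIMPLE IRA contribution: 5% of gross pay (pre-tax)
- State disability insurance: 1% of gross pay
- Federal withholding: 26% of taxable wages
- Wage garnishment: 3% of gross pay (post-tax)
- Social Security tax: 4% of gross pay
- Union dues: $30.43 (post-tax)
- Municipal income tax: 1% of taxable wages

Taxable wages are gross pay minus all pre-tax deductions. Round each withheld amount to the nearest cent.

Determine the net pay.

$436.67

Regular pay: 38 × $16.46 = $625.48
Overtime pay: 6 × $16.46 × 2 = $197.52
Gross pay = $625.48 + $197.52 = $823.00
SIMPLE IRA contribution: $823.00 × 0.05 = $41.15
Taxable wages = $823.00 − $41.15 = $781.85
Federal withholding: $781.85 × 0.26 = $203.28
Municipal income tax: $781.85 × 0.01 = $7.82
Social Security tax: $823.00 × 0.04 = $32.92
State disability insurance: $823.00 × 0.01 = $8.23
Employee stock purchase plan: $37.81
Union dues: $30.43
Wage garnishment: $823.00 × 0.03 = $24.69
Total deductions = $41.15 + $203.28 + $7.82 + $32.92 + $8.23 + $37.81 + $30.43 + $24.69 = $386.33
Net pay = $823.00 − $386.33 = $436.67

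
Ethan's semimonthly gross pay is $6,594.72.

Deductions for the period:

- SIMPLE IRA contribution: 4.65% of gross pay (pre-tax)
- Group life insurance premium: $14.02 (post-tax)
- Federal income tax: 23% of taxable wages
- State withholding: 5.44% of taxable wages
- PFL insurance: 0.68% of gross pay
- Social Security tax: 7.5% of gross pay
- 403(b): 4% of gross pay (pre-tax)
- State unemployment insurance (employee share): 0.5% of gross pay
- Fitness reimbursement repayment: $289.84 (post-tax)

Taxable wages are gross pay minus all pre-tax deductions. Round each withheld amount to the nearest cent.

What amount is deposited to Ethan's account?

$3,434.71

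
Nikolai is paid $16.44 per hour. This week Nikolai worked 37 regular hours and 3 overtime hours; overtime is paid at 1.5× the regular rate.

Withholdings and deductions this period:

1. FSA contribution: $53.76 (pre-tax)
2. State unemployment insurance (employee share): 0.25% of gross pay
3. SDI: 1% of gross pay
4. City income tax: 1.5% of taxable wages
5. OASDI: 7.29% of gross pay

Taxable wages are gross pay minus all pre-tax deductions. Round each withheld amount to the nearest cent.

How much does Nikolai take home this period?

$560.80

Regular pay: 37 × $16.44 = $608.28
Overtime pay: 3 × $16.44 × 1.5 = $73.98
Gross pay = $608.28 + $73.98 = $682.26
FSA contribution: $53.76
Taxable wages = $682.26 − $53.76 = $628.50
City income tax: $628.50 × 0.015 = $9.43
OASDI: $682.26 × 0.0729 = $49.74
SDI: $682.26 × 0.01 = $6.82
State unemployment insurance (employee share): $682.26 × 0.0025 = $1.71
Total deductions = $53.76 + $9.43 + $49.74 + $6.82 + $1.71 = $121.46
Net pay = $682.26 − $121.46 = $560.80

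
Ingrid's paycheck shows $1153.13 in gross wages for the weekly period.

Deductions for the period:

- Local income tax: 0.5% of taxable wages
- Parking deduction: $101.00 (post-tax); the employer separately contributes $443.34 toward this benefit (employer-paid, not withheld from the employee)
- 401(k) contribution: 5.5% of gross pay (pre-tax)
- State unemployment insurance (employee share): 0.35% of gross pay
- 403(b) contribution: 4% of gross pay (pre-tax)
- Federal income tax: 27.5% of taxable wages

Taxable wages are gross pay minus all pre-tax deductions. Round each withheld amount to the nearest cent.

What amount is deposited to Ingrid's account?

401(k) contribution: $1153.13 × 0.055 = $63.42
403(b) contribution: $1153.13 × 0.04 = $46.13
Pre-tax total = $63.42 + $46.13 = $109.55
Taxable wages = $1153.13 − $109.55 = $1043.58
Local income tax: $1043.58 × 0.005 = $5.22
Federal income tax: $1043.58 × 0.275 = $286.98
State unemployment insurance (employee share): $1153.13 × 0.0035 = $4.04
Parking deduction: $101.00
(Employer's $443.34 toward parking deduction is not withheld from the employee.)
Total deductions = $63.42 + $46.13 + $5.22 + $286.98 + $4.04 + $101.00 = $506.79
Net pay = $1153.13 − $506.79 = $646.34

$646.34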